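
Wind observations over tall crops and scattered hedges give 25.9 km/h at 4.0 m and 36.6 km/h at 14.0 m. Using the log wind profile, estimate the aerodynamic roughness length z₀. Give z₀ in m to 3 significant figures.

Log law: V(z) ∝ ln(z/z₀). With r = V₁/V₂ = 25.9/36.6 = 0.70765,
r · ln(z₂/z₀) = ln(z₁/z₀) ⇒ ln z₀ = (ln z₁ − r·ln z₂)/(1 − r)
ln z₀ = (1.38629 − 0.70765×2.63906) / 0.29235 = -1.6461
z₀ = exp(-1.6461) = 0.1928 m

z₀ ≈ 0.193 m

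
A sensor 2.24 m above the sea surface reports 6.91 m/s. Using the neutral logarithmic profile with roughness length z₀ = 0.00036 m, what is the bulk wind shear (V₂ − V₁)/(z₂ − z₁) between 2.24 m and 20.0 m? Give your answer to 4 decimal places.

Log law: V₂ = V₁ · ln(z₂/z₀)/ln(z₁/z₀) = 6.91 × 10.9251/8.7359 = 8.6417 m/s
ΔV/Δz = (8.6417 − 6.91)/(20.0 − 2.24) = 1.7317/17.7600 = 0.09750 m/s/m

0.0975 m/s/m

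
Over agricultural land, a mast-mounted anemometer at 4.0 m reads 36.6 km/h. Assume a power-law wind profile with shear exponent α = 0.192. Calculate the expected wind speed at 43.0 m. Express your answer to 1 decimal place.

Power-law profile: V₂ = V₁ · (z₂/z₁)^α
V₂ = 36.6 × (43.0/4.0)^0.192 = 36.6 × (10.7500)^0.192
    = 36.6 × 1.5777 = 57.7446 km/h

57.7 km/h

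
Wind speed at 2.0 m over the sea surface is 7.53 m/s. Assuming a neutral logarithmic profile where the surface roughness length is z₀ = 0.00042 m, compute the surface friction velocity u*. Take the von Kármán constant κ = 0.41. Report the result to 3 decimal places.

Log law: V(z) = (u*/κ) · ln(z/z₀) ⇒ u* = κ · V / ln(z/z₀)
u* = 0.41 × 7.53 / ln(2.0/0.00042) = 0.41 × 7.53 / 8.4684
   = 3.0873 / 8.4684 = 0.3646 m/s

u* ≈ 0.365 m/s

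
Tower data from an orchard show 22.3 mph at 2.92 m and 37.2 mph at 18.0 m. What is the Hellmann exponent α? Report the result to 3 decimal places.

Power law: V₂/V₁ = (z₂/z₁)^α ⇒ α = ln(V₂/V₁) / ln(z₂/z₁)
α = ln(37.2/22.3) / ln(18.0/2.92) = ln(1.6682) / ln(6.1644)
  = 0.51172 / 1.81879 = 0.28135

α ≈ 0.281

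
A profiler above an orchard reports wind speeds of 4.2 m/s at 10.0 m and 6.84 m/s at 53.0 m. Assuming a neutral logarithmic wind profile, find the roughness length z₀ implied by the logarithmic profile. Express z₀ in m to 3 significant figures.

Log law: V(z) ∝ ln(z/z₀). With r = V₁/V₂ = 4.2/6.84 = 0.61404,
r · ln(z₂/z₀) = ln(z₁/z₀) ⇒ ln z₀ = (ln z₁ − r·ln z₂)/(1 − r)
ln z₀ = (2.30259 − 0.61404×3.97029) / 0.38596 = -0.3506
z₀ = exp(-0.3506) = 0.7043 m

z₀ ≈ 0.704 m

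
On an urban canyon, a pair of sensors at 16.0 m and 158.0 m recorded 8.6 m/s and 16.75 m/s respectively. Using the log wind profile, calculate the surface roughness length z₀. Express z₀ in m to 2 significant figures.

Log law: V(z) ∝ ln(z/z₀). With r = V₁/V₂ = 8.6/16.75 = 0.51343,
r · ln(z₂/z₀) = ln(z₁/z₀) ⇒ ln z₀ = (ln z₁ − r·ln z₂)/(1 − r)
ln z₀ = (2.77259 − 0.51343×5.06260) / 0.48657 = 0.3561
z₀ = exp(0.3561) = 1.428 m

z₀ ≈ 1.4 m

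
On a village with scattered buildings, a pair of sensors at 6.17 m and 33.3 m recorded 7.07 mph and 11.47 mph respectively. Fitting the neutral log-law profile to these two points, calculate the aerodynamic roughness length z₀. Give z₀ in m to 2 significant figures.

z₀ ≈ 0.41 m

Log law: V(z) ∝ ln(z/z₀). With r = V₁/V₂ = 7.07/11.47 = 0.61639,
r · ln(z₂/z₀) = ln(z₁/z₀) ⇒ ln z₀ = (ln z₁ − r·ln z₂)/(1 − r)
ln z₀ = (1.81970 − 0.61639×3.50556) / 0.38361 = -0.8892
z₀ = exp(-0.8892) = 0.4110 m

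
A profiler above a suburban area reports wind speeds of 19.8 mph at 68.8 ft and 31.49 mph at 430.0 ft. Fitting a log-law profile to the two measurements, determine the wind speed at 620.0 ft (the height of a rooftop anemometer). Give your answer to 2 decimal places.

33.82 mph

Log law: V ∝ ln(z/z₀). From the pair, with r = V₁/V₂ = 0.62877,
ln z₀ = (ln z₁ − r·ln z₂)/(1 − r) = (4.2312 − 0.62877×6.0638)/0.37123 = 1.1273 → z₀ = 3.087 ft
V₃ = V₁ · ln(z₃/z₀)/ln(z₁/z₀) = 19.8 × 5.3025/3.1039 = 33.8243 mph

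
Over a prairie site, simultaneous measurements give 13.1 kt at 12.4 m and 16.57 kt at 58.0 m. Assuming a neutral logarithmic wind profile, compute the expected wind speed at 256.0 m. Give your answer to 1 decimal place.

19.9 kt

Log law: V ∝ ln(z/z₀). From the pair, with r = V₁/V₂ = 0.79059,
ln z₀ = (ln z₁ − r·ln z₂)/(1 − r) = (2.5177 − 0.79059×4.0604)/0.20941 = -3.3065 → z₀ = 0.03664 m
V₃ = V₁ · ln(z₃/z₀)/ln(z₁/z₀) = 13.1 × 8.8517/5.8242 = 19.9095 kt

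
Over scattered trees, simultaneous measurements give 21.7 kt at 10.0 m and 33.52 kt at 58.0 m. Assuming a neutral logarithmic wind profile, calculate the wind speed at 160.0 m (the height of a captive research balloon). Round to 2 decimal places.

Log law: V ∝ ln(z/z₀). From the pair, with r = V₁/V₂ = 0.64737,
ln z₀ = (ln z₁ − r·ln z₂)/(1 − r) = (2.3026 − 0.64737×4.0604)/0.35263 = -0.9246 → z₀ = 0.3967 m
V₃ = V₁ · ln(z₃/z₀)/ln(z₁/z₀) = 21.7 × 5.9998/3.2272 = 40.3431 kt

40.34 kt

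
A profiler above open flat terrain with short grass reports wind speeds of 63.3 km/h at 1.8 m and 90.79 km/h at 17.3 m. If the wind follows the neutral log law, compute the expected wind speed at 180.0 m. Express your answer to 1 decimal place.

Log law: V ∝ ln(z/z₀). From the pair, with r = V₁/V₂ = 0.69721,
ln z₀ = (ln z₁ − r·ln z₂)/(1 − r) = (0.5878 − 0.69721×2.8507)/0.30279 = -4.6229 → z₀ = 0.009824 m
V₃ = V₁ · ln(z₃/z₀)/ln(z₁/z₀) = 63.3 × 9.8159/5.2107 = 119.2437 km/h

119.2 km/h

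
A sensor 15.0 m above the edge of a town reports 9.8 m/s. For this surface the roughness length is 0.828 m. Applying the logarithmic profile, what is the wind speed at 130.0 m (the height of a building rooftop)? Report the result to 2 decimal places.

17.11 m/s

Log law: V(z) ∝ ln(z/z₀), so V₂/V₁ = ln(z₂/z₀) / ln(z₁/z₀).
ln(130.0/0.828) = 5.0563, ln(15.0/0.828) = 2.8968
V₂ = 9.8 × 5.0563/2.8968 = 9.8 × 1.7455 = 17.1056 m/s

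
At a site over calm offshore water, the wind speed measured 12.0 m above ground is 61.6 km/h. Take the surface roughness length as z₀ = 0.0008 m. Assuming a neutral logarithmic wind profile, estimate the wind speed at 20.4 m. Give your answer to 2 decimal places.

Log law: V(z) ∝ ln(z/z₀), so V₂/V₁ = ln(z₂/z₀) / ln(z₁/z₀).
ln(20.4/0.0008) = 10.1464, ln(12.0/0.0008) = 9.6158
V₂ = 61.6 × 10.1464/9.6158 = 61.6 × 1.0552 = 64.9993 km/h

65.00 km/h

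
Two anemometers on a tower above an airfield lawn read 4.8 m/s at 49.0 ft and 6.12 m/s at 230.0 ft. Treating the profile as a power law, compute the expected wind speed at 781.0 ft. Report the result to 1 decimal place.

7.4 m/s

First find α: α = ln(V₂/V₁)/ln(z₂/z₁) = ln(6.12/4.8)/ln(230.0/49.0) = 0.24295/1.54626 = 0.1571
Extrapolate from 230.0 ft to 781.0 ft: V₃ = 6.12 × (781.0/230.0)^0.1571 = 6.12 × 1.2118 = 7.4160 m/s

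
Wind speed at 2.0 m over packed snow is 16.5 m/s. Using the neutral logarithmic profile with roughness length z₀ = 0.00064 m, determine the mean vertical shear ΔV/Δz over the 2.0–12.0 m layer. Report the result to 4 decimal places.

0.3674 m/s/m

Log law: V₂ = V₁ · ln(z₂/z₀)/ln(z₁/z₀) = 16.5 × 9.8389/8.0472 = 20.1738 m/s
ΔV/Δz = (20.1738 − 16.5)/(12.0 − 2.0) = 3.6738/10.0000 = 0.36738 m/s/m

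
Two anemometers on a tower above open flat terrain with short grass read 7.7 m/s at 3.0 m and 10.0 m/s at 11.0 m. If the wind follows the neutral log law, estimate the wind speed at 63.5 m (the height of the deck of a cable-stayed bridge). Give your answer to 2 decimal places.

Log law: V ∝ ln(z/z₀). From the pair, with r = V₁/V₂ = 0.77000,
ln z₀ = (ln z₁ − r·ln z₂)/(1 − r) = (1.0986 − 0.77000×2.3979)/0.23000 = -3.2512 → z₀ = 0.03873 m
V₃ = V₁ · ln(z₃/z₀)/ln(z₁/z₀) = 7.7 × 7.4022/4.3498 = 13.1034 m/s

13.10 m/s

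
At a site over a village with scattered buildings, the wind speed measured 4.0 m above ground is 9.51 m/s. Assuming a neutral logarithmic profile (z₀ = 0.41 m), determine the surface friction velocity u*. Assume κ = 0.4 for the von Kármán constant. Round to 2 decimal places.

Log law: V(z) = (u*/κ) · ln(z/z₀) ⇒ u* = κ · V / ln(z/z₀)
u* = 0.4 × 9.51 / ln(4.0/0.41) = 0.4 × 9.51 / 2.2779
   = 3.8040 / 2.2779 = 1.6700 m/s

u* ≈ 1.67 m/s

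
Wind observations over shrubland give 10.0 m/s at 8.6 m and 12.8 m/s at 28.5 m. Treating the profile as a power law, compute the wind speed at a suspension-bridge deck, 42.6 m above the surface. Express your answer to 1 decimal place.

13.9 m/s

First find α: α = ln(V₂/V₁)/ln(z₂/z₁) = ln(12.8/10.0)/ln(28.5/8.6) = 0.24686/1.19814 = 0.2060
Extrapolate from 28.5 m to 42.6 m: V₃ = 12.8 × (42.6/28.5)^0.2060 = 12.8 × 1.0863 = 13.9052 m/s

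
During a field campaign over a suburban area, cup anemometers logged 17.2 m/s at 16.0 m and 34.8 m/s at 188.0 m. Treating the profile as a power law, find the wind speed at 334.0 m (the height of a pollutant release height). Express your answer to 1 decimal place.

41.0 m/s

First find α: α = ln(V₂/V₁)/ln(z₂/z₁) = ln(34.8/17.2)/ln(188.0/16.0) = 0.70471/2.46385 = 0.2860
Extrapolate from 188.0 m to 334.0 m: V₃ = 34.8 × (334.0/188.0)^0.2860 = 34.8 × 1.1787 = 41.0172 m/s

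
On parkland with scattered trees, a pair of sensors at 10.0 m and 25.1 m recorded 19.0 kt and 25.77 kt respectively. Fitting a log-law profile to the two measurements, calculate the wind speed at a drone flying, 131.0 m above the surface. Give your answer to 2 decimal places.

37.93 kt

Log law: V ∝ ln(z/z₀). From the pair, with r = V₁/V₂ = 0.73729,
ln z₀ = (ln z₁ − r·ln z₂)/(1 − r) = (2.3026 − 0.73729×3.2229)/0.26271 = -0.2802 → z₀ = 0.7556 m
V₃ = V₁ · ln(z₃/z₀)/ln(z₁/z₀) = 19.0 × 5.1554/2.5828 = 37.9253 kt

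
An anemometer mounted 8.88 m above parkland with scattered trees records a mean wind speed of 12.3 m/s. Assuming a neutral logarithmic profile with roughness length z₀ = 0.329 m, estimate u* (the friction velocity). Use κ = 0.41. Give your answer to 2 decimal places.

u* ≈ 1.53 m/s

Log law: V(z) = (u*/κ) · ln(z/z₀) ⇒ u* = κ · V / ln(z/z₀)
u* = 0.41 × 12.3 / ln(8.88/0.329) = 0.41 × 12.3 / 3.2955
   = 5.0430 / 3.2955 = 1.5303 m/s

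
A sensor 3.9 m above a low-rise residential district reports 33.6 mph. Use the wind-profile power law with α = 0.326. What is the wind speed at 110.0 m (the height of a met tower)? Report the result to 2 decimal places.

99.80 mph

Power-law profile: V₂ = V₁ · (z₂/z₁)^α
V₂ = 33.6 × (110.0/3.9)^0.326 = 33.6 × (28.2051)^0.326
    = 33.6 × 2.9703 = 99.8036 mph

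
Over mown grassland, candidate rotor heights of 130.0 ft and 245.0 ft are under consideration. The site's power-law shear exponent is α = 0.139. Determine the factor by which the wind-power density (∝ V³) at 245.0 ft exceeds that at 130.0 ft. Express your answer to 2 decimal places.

1.30

Speed ratio: V_B/V_A = (z_B/z_A)^α = (245.0/130.0)^0.139 = (1.8846)^0.139 = 1.09208
Power-density ratio: P_B/P_A = (V_B/V_A)³ = (1.09208)³ = 1.30247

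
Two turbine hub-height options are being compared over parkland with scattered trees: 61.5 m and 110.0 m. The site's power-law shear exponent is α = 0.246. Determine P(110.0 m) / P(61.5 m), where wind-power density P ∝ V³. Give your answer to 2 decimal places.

Speed ratio: V_B/V_A = (z_B/z_A)^α = (110.0/61.5)^0.246 = (1.7886)^0.246 = 1.15377
Power-density ratio: P_B/P_A = (V_B/V_A)³ = (1.15377)³ = 1.53588

1.54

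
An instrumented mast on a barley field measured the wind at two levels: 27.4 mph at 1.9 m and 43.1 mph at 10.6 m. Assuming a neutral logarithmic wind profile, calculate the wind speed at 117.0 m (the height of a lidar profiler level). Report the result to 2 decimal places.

Log law: V ∝ ln(z/z₀). From the pair, with r = V₁/V₂ = 0.63573,
ln z₀ = (ln z₁ − r·ln z₂)/(1 − r) = (0.6419 − 0.63573×2.3609)/0.36427 = -2.3582 → z₀ = 0.09459 m
V₃ = V₁ · ln(z₃/z₀)/ln(z₁/z₀) = 27.4 × 7.1204/3.0000 = 65.0318 mph

65.03 mph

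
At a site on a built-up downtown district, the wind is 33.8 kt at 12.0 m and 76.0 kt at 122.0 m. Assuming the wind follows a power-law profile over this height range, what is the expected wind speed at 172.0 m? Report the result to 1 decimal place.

85.7 kt

First find α: α = ln(V₂/V₁)/ln(z₂/z₁) = ln(76.0/33.8)/ln(122.0/12.0) = 0.81027/2.31911 = 0.3494
Extrapolate from 122.0 m to 172.0 m: V₃ = 76.0 × (172.0/122.0)^0.3494 = 76.0 × 1.1275 = 85.6903 kt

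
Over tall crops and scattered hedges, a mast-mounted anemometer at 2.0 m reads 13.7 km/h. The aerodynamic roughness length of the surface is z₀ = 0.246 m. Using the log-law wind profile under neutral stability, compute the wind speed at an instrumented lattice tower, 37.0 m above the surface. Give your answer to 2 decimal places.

32.78 km/h

Log law: V(z) ∝ ln(z/z₀), so V₂/V₁ = ln(z₂/z₀) / ln(z₁/z₀).
ln(37.0/0.246) = 5.0133, ln(2.0/0.246) = 2.0956
V₂ = 13.7 × 5.0133/2.0956 = 13.7 × 2.3924 = 32.7752 km/h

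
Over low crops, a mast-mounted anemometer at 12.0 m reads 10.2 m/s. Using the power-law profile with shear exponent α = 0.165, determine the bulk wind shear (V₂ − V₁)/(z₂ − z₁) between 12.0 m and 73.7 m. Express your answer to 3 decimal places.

0.058 m/s/m

Power law: V₂ = V₁ · (z₂/z₁)^α = 10.2 × (6.1417)^0.165 = 13.7616 m/s
ΔV/Δz = (13.7616 − 10.2)/(73.7 − 12.0) = 3.5616/61.7000 = 0.05772 m/s/m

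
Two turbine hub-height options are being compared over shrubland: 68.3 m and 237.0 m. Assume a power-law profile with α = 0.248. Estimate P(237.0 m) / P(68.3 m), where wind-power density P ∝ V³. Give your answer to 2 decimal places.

Speed ratio: V_B/V_A = (z_B/z_A)^α = (237.0/68.3)^0.248 = (3.4700)^0.248 = 1.36145
Power-density ratio: P_B/P_A = (V_B/V_A)³ = (1.36145)³ = 2.52350

2.52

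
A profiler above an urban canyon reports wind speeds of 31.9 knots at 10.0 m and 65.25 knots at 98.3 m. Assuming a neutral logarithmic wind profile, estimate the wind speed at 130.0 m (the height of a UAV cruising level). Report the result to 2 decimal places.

69.33 knots

Log law: V ∝ ln(z/z₀). From the pair, with r = V₁/V₂ = 0.48889,
ln z₀ = (ln z₁ − r·ln z₂)/(1 − r) = (2.3026 − 0.48889×4.5880)/0.51111 = 0.1165 → z₀ = 1.124 m
V₃ = V₁ · ln(z₃/z₀)/ln(z₁/z₀) = 31.9 × 4.7510/2.1861 = 69.3287 knots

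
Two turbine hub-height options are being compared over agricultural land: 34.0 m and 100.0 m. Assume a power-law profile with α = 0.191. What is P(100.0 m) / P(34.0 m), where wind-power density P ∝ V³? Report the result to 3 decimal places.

1.856

Speed ratio: V_B/V_A = (z_B/z_A)^α = (100.0/34.0)^0.191 = (2.9412)^0.191 = 1.22882
Power-density ratio: P_B/P_A = (V_B/V_A)³ = (1.22882)³ = 1.85551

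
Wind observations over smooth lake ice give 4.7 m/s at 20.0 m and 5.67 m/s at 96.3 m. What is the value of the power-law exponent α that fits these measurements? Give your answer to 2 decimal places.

Power law: V₂/V₁ = (z₂/z₁)^α ⇒ α = ln(V₂/V₁) / ln(z₂/z₁)
α = ln(5.67/4.7) / ln(96.3/20.0) = ln(1.2064) / ln(4.8150)
  = 0.18763 / 1.57174 = 0.11938

α ≈ 0.12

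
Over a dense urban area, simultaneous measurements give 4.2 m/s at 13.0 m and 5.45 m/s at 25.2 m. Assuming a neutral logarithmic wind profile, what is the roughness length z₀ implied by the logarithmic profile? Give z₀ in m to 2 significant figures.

Log law: V(z) ∝ ln(z/z₀). With r = V₁/V₂ = 4.2/5.45 = 0.77064,
r · ln(z₂/z₀) = ln(z₁/z₀) ⇒ ln z₀ = (ln z₁ − r·ln z₂)/(1 − r)
ln z₀ = (2.56495 − 0.77064×3.22684) / 0.22936 = 0.3410
z₀ = exp(0.3410) = 1.406 m

z₀ ≈ 1.4 m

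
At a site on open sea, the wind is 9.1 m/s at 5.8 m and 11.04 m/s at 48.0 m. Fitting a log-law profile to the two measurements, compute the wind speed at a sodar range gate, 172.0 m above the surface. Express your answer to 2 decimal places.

Log law: V ∝ ln(z/z₀). From the pair, with r = V₁/V₂ = 0.82428,
ln z₀ = (ln z₁ − r·ln z₂)/(1 − r) = (1.7579 − 0.82428×3.8712)/0.17572 = -8.1552 → z₀ = 0.0002872 m
V₃ = V₁ · ln(z₃/z₀)/ln(z₁/z₀) = 9.1 × 13.3027/9.9131 = 12.2116 m/s

12.21 m/s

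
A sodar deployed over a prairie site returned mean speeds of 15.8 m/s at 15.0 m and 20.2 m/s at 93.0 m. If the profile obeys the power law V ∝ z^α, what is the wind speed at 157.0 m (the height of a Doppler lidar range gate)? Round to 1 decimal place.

First find α: α = ln(V₂/V₁)/ln(z₂/z₁) = ln(20.2/15.8)/ln(93.0/15.0) = 0.24567/1.82455 = 0.1346
Extrapolate from 93.0 m to 157.0 m: V₃ = 20.2 × (157.0/93.0)^0.1346 = 20.2 × 1.0731 = 21.6757 m/s

21.7 m/s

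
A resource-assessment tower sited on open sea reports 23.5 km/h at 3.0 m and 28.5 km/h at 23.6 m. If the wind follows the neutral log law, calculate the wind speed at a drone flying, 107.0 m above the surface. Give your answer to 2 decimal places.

32.16 km/h

Log law: V ∝ ln(z/z₀). From the pair, with r = V₁/V₂ = 0.82456,
ln z₀ = (ln z₁ − r·ln z₂)/(1 − r) = (1.0986 − 0.82456×3.1612)/0.17544 = -8.5958 → z₀ = 0.0001849 m
V₃ = V₁ · ln(z₃/z₀)/ln(z₁/z₀) = 23.5 × 13.2686/9.6944 = 32.1642 km/h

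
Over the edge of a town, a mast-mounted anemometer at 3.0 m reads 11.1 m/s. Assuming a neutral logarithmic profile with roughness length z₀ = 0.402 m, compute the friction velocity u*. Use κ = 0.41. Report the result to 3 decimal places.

u* ≈ 2.264 m/s

Log law: V(z) = (u*/κ) · ln(z/z₀) ⇒ u* = κ · V / ln(z/z₀)
u* = 0.41 × 11.1 / ln(3.0/0.402) = 0.41 × 11.1 / 2.0099
   = 4.5510 / 2.0099 = 2.2643 m/s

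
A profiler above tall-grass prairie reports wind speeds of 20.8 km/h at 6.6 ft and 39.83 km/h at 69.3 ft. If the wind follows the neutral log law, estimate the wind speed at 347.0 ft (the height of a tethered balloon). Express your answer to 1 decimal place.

Log law: V ∝ ln(z/z₀). From the pair, with r = V₁/V₂ = 0.52222,
ln z₀ = (ln z₁ − r·ln z₂)/(1 − r) = (1.8871 − 0.52222×4.2384)/0.47778 = -0.6830 → z₀ = 0.5051 ft
V₃ = V₁ · ln(z₃/z₀)/ln(z₁/z₀) = 20.8 × 6.5323/2.5701 = 52.8671 km/h

52.9 km/h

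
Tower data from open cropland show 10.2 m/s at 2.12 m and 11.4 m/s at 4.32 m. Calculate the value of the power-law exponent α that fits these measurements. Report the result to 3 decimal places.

α ≈ 0.156

Power law: V₂/V₁ = (z₂/z₁)^α ⇒ α = ln(V₂/V₁) / ln(z₂/z₁)
α = ln(11.4/10.2) / ln(4.32/2.12) = ln(1.1176) / ln(2.0377)
  = 0.11123 / 0.71184 = 0.15625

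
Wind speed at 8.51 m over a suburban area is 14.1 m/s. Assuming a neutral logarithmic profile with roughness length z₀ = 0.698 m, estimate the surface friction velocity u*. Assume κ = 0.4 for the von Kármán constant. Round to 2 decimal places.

Log law: V(z) = (u*/κ) · ln(z/z₀) ⇒ u* = κ · V / ln(z/z₀)
u* = 0.4 × 14.1 / ln(8.51/0.698) = 0.4 × 14.1 / 2.5008
   = 5.6400 / 2.5008 = 2.2553 m/s

u* ≈ 2.26 m/s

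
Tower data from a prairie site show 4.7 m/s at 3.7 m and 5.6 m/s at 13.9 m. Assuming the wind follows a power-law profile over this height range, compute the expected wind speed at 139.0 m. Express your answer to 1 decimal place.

First find α: α = ln(V₂/V₁)/ln(z₂/z₁) = ln(5.6/4.7)/ln(13.9/3.7) = 0.17520/1.32356 = 0.1324
Extrapolate from 13.9 m to 139.0 m: V₃ = 5.6 × (139.0/13.9)^0.1324 = 5.6 × 1.3564 = 7.5956 m/s

7.6 m/s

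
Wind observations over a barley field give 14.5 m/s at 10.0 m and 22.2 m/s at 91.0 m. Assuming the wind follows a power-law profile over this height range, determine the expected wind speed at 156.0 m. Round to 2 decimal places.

24.63 m/s

First find α: α = ln(V₂/V₁)/ln(z₂/z₁) = ln(22.2/14.5)/ln(91.0/10.0) = 0.42594/2.20827 = 0.1929
Extrapolate from 91.0 m to 156.0 m: V₃ = 22.2 × (156.0/91.0)^0.1929 = 22.2 × 1.1096 = 24.6323 m/s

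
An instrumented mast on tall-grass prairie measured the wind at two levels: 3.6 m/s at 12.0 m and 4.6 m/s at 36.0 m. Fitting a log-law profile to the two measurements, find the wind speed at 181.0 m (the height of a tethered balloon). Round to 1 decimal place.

Log law: V ∝ ln(z/z₀). From the pair, with r = V₁/V₂ = 0.78261,
ln z₀ = (ln z₁ − r·ln z₂)/(1 − r) = (2.4849 − 0.78261×3.5835)/0.21739 = -1.4701 → z₀ = 0.2299 m
V₃ = V₁ · ln(z₃/z₀)/ln(z₁/z₀) = 3.6 × 6.6686/3.9550 = 6.0700 m/s

6.1 m/s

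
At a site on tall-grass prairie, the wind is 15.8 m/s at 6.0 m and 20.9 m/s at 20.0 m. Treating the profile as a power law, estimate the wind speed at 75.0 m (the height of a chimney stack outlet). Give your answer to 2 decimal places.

First find α: α = ln(V₂/V₁)/ln(z₂/z₁) = ln(20.9/15.8)/ln(20.0/6.0) = 0.27974/1.20397 = 0.2323
Extrapolate from 20.0 m to 75.0 m: V₃ = 20.9 × (75.0/20.0)^0.2323 = 20.9 × 1.3595 = 28.4132 m/s

28.41 m/s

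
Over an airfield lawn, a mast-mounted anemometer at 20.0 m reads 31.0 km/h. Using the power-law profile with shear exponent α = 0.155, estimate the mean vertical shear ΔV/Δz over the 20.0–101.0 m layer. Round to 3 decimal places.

Power law: V₂ = V₁ · (z₂/z₁)^α = 31.0 × (5.0500)^0.155 = 39.8448 km/h
ΔV/Δz = (39.8448 − 31.0)/(101.0 − 20.0) = 8.8448/81.0000 = 0.10920 km/h/m

0.109 km/h/m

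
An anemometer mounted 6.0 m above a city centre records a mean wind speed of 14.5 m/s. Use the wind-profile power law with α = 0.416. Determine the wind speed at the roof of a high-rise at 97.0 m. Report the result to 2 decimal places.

Power-law profile: V₂ = V₁ · (z₂/z₁)^α
V₂ = 14.5 × (97.0/6.0)^0.416 = 14.5 × (16.1667)^0.416
    = 14.5 × 3.1826 = 46.1481 m/s

46.15 m/s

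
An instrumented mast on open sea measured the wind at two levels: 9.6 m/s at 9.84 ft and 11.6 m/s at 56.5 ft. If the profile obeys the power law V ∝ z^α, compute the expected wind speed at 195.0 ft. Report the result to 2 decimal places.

First find α: α = ln(V₂/V₁)/ln(z₂/z₁) = ln(11.6/9.6)/ln(56.5/9.84) = 0.18924/1.74778 = 0.1083
Extrapolate from 56.5 ft to 195.0 ft: V₃ = 11.6 × (195.0/56.5)^0.1083 = 11.6 × 1.1435 = 13.2650 m/s

13.27 m/s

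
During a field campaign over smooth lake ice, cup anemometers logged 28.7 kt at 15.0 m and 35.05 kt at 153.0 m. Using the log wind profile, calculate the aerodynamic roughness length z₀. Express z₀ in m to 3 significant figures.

Log law: V(z) ∝ ln(z/z₀). With r = V₁/V₂ = 28.7/35.05 = 0.81883,
r · ln(z₂/z₀) = ln(z₁/z₀) ⇒ ln z₀ = (ln z₁ − r·ln z₂)/(1 − r)
ln z₀ = (2.70805 − 0.81883×5.03044) / 0.18117 = -7.7884
z₀ = exp(-7.7884) = 0.0004145 m

z₀ ≈ 0.000415 m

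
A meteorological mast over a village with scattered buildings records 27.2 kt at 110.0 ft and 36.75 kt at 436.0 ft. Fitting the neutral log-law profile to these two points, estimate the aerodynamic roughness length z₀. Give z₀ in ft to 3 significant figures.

Log law: V(z) ∝ ln(z/z₀). With r = V₁/V₂ = 27.2/36.75 = 0.74014,
r · ln(z₂/z₀) = ln(z₁/z₀) ⇒ ln z₀ = (ln z₁ − r·ln z₂)/(1 − r)
ln z₀ = (4.70048 − 0.74014×6.07764) / 0.25986 = 0.7781
z₀ = exp(0.7781) = 2.177 ft

z₀ ≈ 2.18 ft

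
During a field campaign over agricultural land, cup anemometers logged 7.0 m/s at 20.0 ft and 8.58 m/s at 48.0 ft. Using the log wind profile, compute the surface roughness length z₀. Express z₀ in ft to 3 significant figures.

Log law: V(z) ∝ ln(z/z₀). With r = V₁/V₂ = 7.0/8.58 = 0.81585,
r · ln(z₂/z₀) = ln(z₁/z₀) ⇒ ln z₀ = (ln z₁ − r·ln z₂)/(1 − r)
ln z₀ = (2.99573 − 0.81585×3.87120) / 0.18415 = -0.8829
z₀ = exp(-0.8829) = 0.4136 ft

z₀ ≈ 0.414 ft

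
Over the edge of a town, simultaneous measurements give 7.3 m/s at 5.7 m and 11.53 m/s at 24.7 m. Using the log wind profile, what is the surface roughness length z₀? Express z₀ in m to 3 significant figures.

Log law: V(z) ∝ ln(z/z₀). With r = V₁/V₂ = 7.3/11.53 = 0.63313,
r · ln(z₂/z₀) = ln(z₁/z₀) ⇒ ln z₀ = (ln z₁ − r·ln z₂)/(1 − r)
ln z₀ = (1.74047 − 0.63313×3.20680) / 0.36687 = -0.7901
z₀ = exp(-0.7901) = 0.4538 m

z₀ ≈ 0.454 m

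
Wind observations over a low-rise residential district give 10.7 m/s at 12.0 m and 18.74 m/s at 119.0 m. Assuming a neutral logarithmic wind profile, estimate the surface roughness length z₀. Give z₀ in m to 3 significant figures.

z₀ ≈ 0.566 m

Log law: V(z) ∝ ln(z/z₀). With r = V₁/V₂ = 10.7/18.74 = 0.57097,
r · ln(z₂/z₀) = ln(z₁/z₀) ⇒ ln z₀ = (ln z₁ − r·ln z₂)/(1 − r)
ln z₀ = (2.48491 − 0.57097×4.77912) / 0.42903 = -0.5683
z₀ = exp(-0.5683) = 0.5665 m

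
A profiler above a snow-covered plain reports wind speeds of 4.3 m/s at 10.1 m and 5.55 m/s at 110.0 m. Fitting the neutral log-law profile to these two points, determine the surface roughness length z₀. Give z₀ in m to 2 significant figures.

Log law: V(z) ∝ ln(z/z₀). With r = V₁/V₂ = 4.3/5.55 = 0.77477,
r · ln(z₂/z₀) = ln(z₁/z₀) ⇒ ln z₀ = (ln z₁ − r·ln z₂)/(1 − r)
ln z₀ = (2.31254 − 0.77477×4.70048) / 0.22523 = -5.9020
z₀ = exp(-5.9020) = 0.002734 m

z₀ ≈ 0.0027 m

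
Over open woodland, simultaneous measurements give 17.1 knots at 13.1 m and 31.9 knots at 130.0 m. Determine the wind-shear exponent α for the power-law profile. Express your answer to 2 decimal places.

Power law: V₂/V₁ = (z₂/z₁)^α ⇒ α = ln(V₂/V₁) / ln(z₂/z₁)
α = ln(31.9/17.1) / ln(130.0/13.1) = ln(1.8655) / ln(9.9237)
  = 0.62353 / 2.29492 = 0.27170

α ≈ 0.27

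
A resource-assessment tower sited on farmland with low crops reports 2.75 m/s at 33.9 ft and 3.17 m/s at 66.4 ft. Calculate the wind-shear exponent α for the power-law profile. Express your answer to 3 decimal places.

Power law: V₂/V₁ = (z₂/z₁)^α ⇒ α = ln(V₂/V₁) / ln(z₂/z₁)
α = ln(3.17/2.75) / ln(66.4/33.9) = ln(1.1527) / ln(1.9587)
  = 0.14213 / 0.67228 = 0.21142

α ≈ 0.211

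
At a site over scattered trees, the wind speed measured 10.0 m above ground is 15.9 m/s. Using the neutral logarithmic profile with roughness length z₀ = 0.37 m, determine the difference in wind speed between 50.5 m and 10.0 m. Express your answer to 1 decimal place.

Log law: V₂ = V₁ · ln(z₂/z₀)/ln(z₁/z₀) = 15.9 × 4.9162/3.2968 = 23.7100 m/s
ΔV = 23.7100 − 15.9 = 7.8100 m/s

7.8 m/s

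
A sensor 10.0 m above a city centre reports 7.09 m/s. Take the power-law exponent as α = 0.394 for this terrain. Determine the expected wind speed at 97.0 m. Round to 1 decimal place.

Power-law profile: V₂ = V₁ · (z₂/z₁)^α
V₂ = 7.09 × (97.0/10.0)^0.394 = 7.09 × (9.7000)^0.394
    = 7.09 × 2.4479 = 17.3554 m/s

17.4 m/s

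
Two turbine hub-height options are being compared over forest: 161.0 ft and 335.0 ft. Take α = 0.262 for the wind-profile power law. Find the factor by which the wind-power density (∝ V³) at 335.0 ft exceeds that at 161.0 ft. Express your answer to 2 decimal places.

Speed ratio: V_B/V_A = (z_B/z_A)^α = (335.0/161.0)^0.262 = (2.0807)^0.262 = 1.21164
Power-density ratio: P_B/P_A = (V_B/V_A)³ = (1.21164)³ = 1.77877

1.78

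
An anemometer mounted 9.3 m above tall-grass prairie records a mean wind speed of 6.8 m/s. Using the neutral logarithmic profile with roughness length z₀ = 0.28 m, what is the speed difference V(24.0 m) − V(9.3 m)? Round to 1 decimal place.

Log law: V₂ = V₁ · ln(z₂/z₀)/ln(z₁/z₀) = 6.8 × 4.4510/3.5030 = 8.6403 m/s
ΔV = 8.6403 − 6.8 = 1.8403 m/s

1.8 m/s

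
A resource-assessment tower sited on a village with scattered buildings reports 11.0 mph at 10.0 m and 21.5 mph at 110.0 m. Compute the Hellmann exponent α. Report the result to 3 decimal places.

Power law: V₂/V₁ = (z₂/z₁)^α ⇒ α = ln(V₂/V₁) / ln(z₂/z₁)
α = ln(21.5/11.0) / ln(110.0/10.0) = ln(1.9545) / ln(11.0000)
  = 0.67016 / 2.39790 = 0.27948

α ≈ 0.279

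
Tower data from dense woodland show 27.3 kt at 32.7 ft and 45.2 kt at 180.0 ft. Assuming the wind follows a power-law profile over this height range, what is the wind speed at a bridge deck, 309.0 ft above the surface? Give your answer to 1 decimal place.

First find α: α = ln(V₂/V₁)/ln(z₂/z₁) = ln(45.2/27.3)/ln(180.0/32.7) = 0.50421/1.70558 = 0.2956
Extrapolate from 180.0 ft to 309.0 ft: V₃ = 45.2 × (309.0/180.0)^0.2956 = 45.2 × 1.1732 = 53.0295 kt

53.0 kt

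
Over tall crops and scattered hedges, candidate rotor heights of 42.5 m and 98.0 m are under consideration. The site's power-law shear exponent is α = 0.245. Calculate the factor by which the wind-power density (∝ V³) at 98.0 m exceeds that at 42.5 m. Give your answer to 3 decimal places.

1.848

Speed ratio: V_B/V_A = (z_B/z_A)^α = (98.0/42.5)^0.245 = (2.3059)^0.245 = 1.22714
Power-density ratio: P_B/P_A = (V_B/V_A)³ = (1.22714)³ = 1.84793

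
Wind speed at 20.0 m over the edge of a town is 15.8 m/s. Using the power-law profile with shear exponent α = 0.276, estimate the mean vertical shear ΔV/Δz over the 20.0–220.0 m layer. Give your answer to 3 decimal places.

0.074 m/s/m

Power law: V₂ = V₁ · (z₂/z₁)^α = 15.8 × (11.0000)^0.276 = 30.6254 m/s
ΔV/Δz = (30.6254 − 15.8)/(220.0 − 20.0) = 14.8254/200.0000 = 0.07413 m/s/m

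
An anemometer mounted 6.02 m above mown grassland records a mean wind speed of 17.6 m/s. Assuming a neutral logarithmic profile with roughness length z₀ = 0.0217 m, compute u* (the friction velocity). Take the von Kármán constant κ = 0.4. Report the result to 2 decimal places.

Log law: V(z) = (u*/κ) · ln(z/z₀) ⇒ u* = κ · V / ln(z/z₀)
u* = 0.4 × 17.6 / ln(6.02/0.0217) = 0.4 × 17.6 / 5.6255
   = 7.0400 / 5.6255 = 1.2514 m/s

u* ≈ 1.25 m/s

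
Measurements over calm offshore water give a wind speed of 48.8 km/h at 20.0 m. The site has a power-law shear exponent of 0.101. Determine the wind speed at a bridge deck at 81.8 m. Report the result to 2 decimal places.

56.26 km/h

Power-law profile: V₂ = V₁ · (z₂/z₁)^α
V₂ = 48.8 × (81.8/20.0)^0.101 = 48.8 × (4.0900)^0.101
    = 48.8 × 1.1529 = 56.2605 km/h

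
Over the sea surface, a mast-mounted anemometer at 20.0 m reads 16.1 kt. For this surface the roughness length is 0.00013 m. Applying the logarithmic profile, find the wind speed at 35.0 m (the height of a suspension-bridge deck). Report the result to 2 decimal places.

Log law: V(z) ∝ ln(z/z₀), so V₂/V₁ = ln(z₂/z₀) / ln(z₁/z₀).
ln(35.0/0.00013) = 12.5033, ln(20.0/0.00013) = 11.9437
V₂ = 16.1 × 12.5033/11.9437 = 16.1 × 1.0469 = 16.8544 kt

16.85 kt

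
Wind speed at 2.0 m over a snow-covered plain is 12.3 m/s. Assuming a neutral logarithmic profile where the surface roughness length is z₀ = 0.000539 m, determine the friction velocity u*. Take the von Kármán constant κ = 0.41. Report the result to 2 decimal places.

Log law: V(z) = (u*/κ) · ln(z/z₀) ⇒ u* = κ · V / ln(z/z₀)
u* = 0.41 × 12.3 / ln(2.0/0.000539) = 0.41 × 12.3 / 8.2189
   = 5.0430 / 8.2189 = 0.6136 m/s

u* ≈ 0.61 m/s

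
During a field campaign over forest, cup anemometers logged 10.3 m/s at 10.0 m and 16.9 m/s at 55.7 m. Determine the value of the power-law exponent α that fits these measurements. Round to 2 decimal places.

α ≈ 0.29

Power law: V₂/V₁ = (z₂/z₁)^α ⇒ α = ln(V₂/V₁) / ln(z₂/z₁)
α = ln(16.9/10.3) / ln(55.7/10.0) = ln(1.6408) / ln(5.5700)
  = 0.49517 / 1.71740 = 0.28833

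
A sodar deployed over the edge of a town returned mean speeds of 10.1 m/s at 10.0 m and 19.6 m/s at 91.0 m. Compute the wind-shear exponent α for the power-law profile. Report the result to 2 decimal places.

α ≈ 0.30

Power law: V₂/V₁ = (z₂/z₁)^α ⇒ α = ln(V₂/V₁) / ln(z₂/z₁)
α = ln(19.6/10.1) / ln(91.0/10.0) = ln(1.9406) / ln(9.1000)
  = 0.66299 / 2.20827 = 0.30023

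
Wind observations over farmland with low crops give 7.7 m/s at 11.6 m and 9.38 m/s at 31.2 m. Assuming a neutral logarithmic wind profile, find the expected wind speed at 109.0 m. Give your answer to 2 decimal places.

11.50 m/s

Log law: V ∝ ln(z/z₀). From the pair, with r = V₁/V₂ = 0.82090,
ln z₀ = (ln z₁ − r·ln z₂)/(1 − r) = (2.4510 − 0.82090×3.4404)/0.17910 = -2.0838 → z₀ = 0.1245 m
V₃ = V₁ · ln(z₃/z₀)/ln(z₁/z₀) = 7.7 × 6.7752/4.5348 = 11.5040 m/s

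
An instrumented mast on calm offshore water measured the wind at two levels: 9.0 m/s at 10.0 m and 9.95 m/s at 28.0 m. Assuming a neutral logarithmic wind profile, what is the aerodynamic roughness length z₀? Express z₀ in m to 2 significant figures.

z₀ ≈ 0.00058 m

Log law: V(z) ∝ ln(z/z₀). With r = V₁/V₂ = 9.0/9.95 = 0.90452,
r · ln(z₂/z₀) = ln(z₁/z₀) ⇒ ln z₀ = (ln z₁ − r·ln z₂)/(1 − r)
ln z₀ = (2.30259 − 0.90452×3.33220) / 0.09548 = -7.4517
z₀ = exp(-7.4517) = 0.0005805 m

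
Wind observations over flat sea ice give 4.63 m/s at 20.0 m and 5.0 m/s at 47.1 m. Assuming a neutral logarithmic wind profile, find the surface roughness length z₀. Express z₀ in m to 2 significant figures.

z₀ ≈ 0.00044 m

Log law: V(z) ∝ ln(z/z₀). With r = V₁/V₂ = 4.63/5.0 = 0.92600,
r · ln(z₂/z₀) = ln(z₁/z₀) ⇒ ln z₀ = (ln z₁ − r·ln z₂)/(1 − r)
ln z₀ = (2.99573 − 0.92600×3.85227) / 0.07400 = -7.7226
z₀ = exp(-7.7226) = 0.0004427 m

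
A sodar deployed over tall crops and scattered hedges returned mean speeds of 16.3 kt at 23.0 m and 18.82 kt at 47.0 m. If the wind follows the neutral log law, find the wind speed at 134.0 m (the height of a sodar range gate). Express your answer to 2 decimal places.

Log law: V ∝ ln(z/z₀). From the pair, with r = V₁/V₂ = 0.86610,
ln z₀ = (ln z₁ − r·ln z₂)/(1 − r) = (3.1355 − 0.86610×3.8501)/0.13390 = -1.4871 → z₀ = 0.2260 m
V₃ = V₁ · ln(z₃/z₀)/ln(z₁/z₀) = 16.3 × 6.3849/4.6226 = 22.5144 kt

22.51 kt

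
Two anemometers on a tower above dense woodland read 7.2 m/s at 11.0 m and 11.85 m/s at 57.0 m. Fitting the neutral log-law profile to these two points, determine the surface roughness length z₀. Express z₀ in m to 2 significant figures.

Log law: V(z) ∝ ln(z/z₀). With r = V₁/V₂ = 7.2/11.85 = 0.60759,
r · ln(z₂/z₀) = ln(z₁/z₀) ⇒ ln z₀ = (ln z₁ − r·ln z₂)/(1 − r)
ln z₀ = (2.39790 − 0.60759×4.04305) / 0.39241 = -0.1494
z₀ = exp(-0.1494) = 0.8612 m

z₀ ≈ 0.86 m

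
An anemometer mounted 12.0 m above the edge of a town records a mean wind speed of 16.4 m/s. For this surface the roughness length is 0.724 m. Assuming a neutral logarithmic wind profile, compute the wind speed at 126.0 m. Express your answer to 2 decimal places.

30.13 m/s

Log law: V(z) ∝ ln(z/z₀), so V₂/V₁ = ln(z₂/z₀) / ln(z₁/z₀).
ln(126.0/0.724) = 5.1592, ln(12.0/0.724) = 2.8079
V₂ = 16.4 × 5.1592/2.8079 = 16.4 × 1.8374 = 30.1337 m/s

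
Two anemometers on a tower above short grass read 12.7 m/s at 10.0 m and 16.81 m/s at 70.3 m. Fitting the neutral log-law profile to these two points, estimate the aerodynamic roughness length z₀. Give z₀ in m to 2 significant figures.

Log law: V(z) ∝ ln(z/z₀). With r = V₁/V₂ = 12.7/16.81 = 0.75550,
r · ln(z₂/z₀) = ln(z₁/z₀) ⇒ ln z₀ = (ln z₁ − r·ln z₂)/(1 − r)
ln z₀ = (2.30259 − 0.75550×4.25277) / 0.24450 = -3.7235
z₀ = exp(-3.7235) = 0.02415 m

z₀ ≈ 0.024 m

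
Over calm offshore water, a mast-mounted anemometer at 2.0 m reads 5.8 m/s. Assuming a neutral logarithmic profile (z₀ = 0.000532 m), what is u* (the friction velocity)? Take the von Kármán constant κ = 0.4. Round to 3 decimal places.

Log law: V(z) = (u*/κ) · ln(z/z₀) ⇒ u* = κ · V / ln(z/z₀)
u* = 0.4 × 5.8 / ln(2.0/0.000532) = 0.4 × 5.8 / 8.2320
   = 2.3200 / 8.2320 = 0.2818 m/s

u* ≈ 0.282 m/s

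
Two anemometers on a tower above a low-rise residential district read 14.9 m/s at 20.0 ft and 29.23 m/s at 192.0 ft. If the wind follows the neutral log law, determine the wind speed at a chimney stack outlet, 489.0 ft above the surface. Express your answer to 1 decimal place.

Log law: V ∝ ln(z/z₀). From the pair, with r = V₁/V₂ = 0.50975,
ln z₀ = (ln z₁ − r·ln z₂)/(1 − r) = (2.9957 − 0.50975×5.2575)/0.49025 = 0.6440 → z₀ = 1.904 ft
V₃ = V₁ · ln(z₃/z₀)/ln(z₁/z₀) = 14.9 × 5.5484/2.3517 = 35.1531 m/s

35.2 m/s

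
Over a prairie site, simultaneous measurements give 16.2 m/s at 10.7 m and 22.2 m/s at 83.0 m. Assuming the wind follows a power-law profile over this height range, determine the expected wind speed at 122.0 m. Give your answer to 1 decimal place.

23.6 m/s

First find α: α = ln(V₂/V₁)/ln(z₂/z₁) = ln(22.2/16.2)/ln(83.0/10.7) = 0.31508/2.04860 = 0.1538
Extrapolate from 83.0 m to 122.0 m: V₃ = 22.2 × (122.0/83.0)^0.1538 = 22.2 × 1.0610 = 23.5549 m/s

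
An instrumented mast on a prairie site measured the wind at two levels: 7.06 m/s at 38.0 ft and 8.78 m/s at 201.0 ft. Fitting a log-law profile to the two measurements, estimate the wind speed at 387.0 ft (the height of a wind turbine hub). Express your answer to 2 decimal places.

9.46 m/s

Log law: V ∝ ln(z/z₀). From the pair, with r = V₁/V₂ = 0.80410,
ln z₀ = (ln z₁ − r·ln z₂)/(1 − r) = (3.6376 − 0.80410×5.3033)/0.19590 = -3.1996 → z₀ = 0.04078 ft
V₃ = V₁ · ln(z₃/z₀)/ln(z₁/z₀) = 7.06 × 9.1580/6.8372 = 9.4565 m/s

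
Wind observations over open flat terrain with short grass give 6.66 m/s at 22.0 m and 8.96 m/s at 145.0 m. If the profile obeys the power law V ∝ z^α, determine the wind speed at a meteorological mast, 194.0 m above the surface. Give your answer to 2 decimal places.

9.38 m/s

First find α: α = ln(V₂/V₁)/ln(z₂/z₁) = ln(8.96/6.66)/ln(145.0/22.0) = 0.29665/1.88569 = 0.1573
Extrapolate from 145.0 m to 194.0 m: V₃ = 8.96 × (194.0/145.0)^0.1573 = 8.96 × 1.0469 = 9.3799 m/s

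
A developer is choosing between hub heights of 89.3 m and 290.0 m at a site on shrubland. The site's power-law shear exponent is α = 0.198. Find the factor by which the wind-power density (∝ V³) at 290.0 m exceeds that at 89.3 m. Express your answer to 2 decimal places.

2.01

Speed ratio: V_B/V_A = (z_B/z_A)^α = (290.0/89.3)^0.198 = (3.2475)^0.198 = 1.26266
Power-density ratio: P_B/P_A = (V_B/V_A)³ = (1.26266)³ = 2.01307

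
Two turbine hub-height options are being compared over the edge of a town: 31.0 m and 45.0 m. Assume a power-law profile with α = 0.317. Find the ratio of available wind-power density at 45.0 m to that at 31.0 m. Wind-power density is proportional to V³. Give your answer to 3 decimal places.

1.425

Speed ratio: V_B/V_A = (z_B/z_A)^α = (45.0/31.0)^0.317 = (1.4516)^0.317 = 1.12540
Power-density ratio: P_B/P_A = (V_B/V_A)³ = (1.12540)³ = 1.42535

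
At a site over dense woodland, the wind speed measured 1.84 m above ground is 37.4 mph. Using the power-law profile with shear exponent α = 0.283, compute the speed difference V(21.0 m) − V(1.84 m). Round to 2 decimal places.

Power law: V₂ = V₁ · (z₂/z₁)^α = 37.4 × (11.4130)^0.283 = 74.4931 mph
ΔV = 74.4931 − 37.4 = 37.0931 mph

37.09 mph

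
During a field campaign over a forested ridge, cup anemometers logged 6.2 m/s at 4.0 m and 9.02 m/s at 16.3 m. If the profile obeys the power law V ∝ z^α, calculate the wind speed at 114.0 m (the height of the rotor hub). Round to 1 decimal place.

First find α: α = ln(V₂/V₁)/ln(z₂/z₁) = ln(9.02/6.2)/ln(16.3/4.0) = 0.37490/1.40487 = 0.2669
Extrapolate from 16.3 m to 114.0 m: V₃ = 9.02 × (114.0/16.3)^0.2669 = 9.02 × 1.6804 = 15.1573 m/s

15.2 m/s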